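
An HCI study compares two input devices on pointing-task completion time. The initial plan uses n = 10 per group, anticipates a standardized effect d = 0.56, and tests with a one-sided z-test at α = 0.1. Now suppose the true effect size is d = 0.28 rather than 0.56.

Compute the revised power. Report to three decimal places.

With d = 0.28: δ = d·√(n/2) = 0.28 × √(10/2) = 0.6261. Critical value z_{0.1} = 1.282.
Revised power = P(Z > 1.282 − δ) = Φ(-0.655) = 0.2561.

Power ≈ 0.256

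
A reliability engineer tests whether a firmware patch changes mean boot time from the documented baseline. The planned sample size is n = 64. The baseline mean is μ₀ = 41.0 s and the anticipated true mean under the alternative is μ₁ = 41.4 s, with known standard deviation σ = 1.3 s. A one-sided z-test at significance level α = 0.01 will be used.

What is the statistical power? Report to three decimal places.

Power ≈ 0.554

Standardized effect: d = |μ₁ − μ₀| / σ = |41.4 − 41.0| / 1.3 = 0.3077
Noncentrality parameter: δ = d·√n = 0.3077 × √64 = 2.4615
One-sided α = 0.01 → critical value z_{0.01} = 2.326.
Power = Φ(δ − 2.326) = Φ(0.135) = 0.5538.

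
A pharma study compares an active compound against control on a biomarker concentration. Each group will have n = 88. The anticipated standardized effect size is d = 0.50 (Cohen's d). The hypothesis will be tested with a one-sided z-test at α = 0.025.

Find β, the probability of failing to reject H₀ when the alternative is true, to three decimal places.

β ≈ 0.087

Noncentrality parameter: δ = d·√(n/2) = 0.50 × √(88/2) = 3.3166
One-sided α = 0.025 → critical value z_{0.025} = 1.960.
Power = P(Z > 1.960 − δ) = Φ(1.357) = 0.9126.
Type II error: β = 1 − power = 1 − 0.9126 = 0.0874.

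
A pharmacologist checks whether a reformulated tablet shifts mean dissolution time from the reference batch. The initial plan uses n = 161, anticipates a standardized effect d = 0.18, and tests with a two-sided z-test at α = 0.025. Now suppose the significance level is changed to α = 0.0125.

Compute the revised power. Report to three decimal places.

Power ≈ 0.415

δ = d·√n = 0.18 × √161 = 2.2839 (unchanged). New critical value: z_{0.0063} = 2.498.
Revised power = Φ(δ − 2.498) + Φ(−δ − 2.498) = Φ(-0.214) + Φ(-4.782) = 0.4154 + 0.0000 = 0.4154.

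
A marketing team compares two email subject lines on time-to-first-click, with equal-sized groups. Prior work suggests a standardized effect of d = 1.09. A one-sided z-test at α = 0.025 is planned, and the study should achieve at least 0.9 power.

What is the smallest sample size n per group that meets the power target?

n = 18 per group

Set Φ(δ − 1.960) = 0.9; then δ − 1.960 = Φ⁻¹(0.9) = 1.282, giving δ = 3.242.
δ = d·√(n/2) ⇒ n = 2(δ/d)² = 2 × (3.242 / 1.09)² = 17.69.
Round up to the next whole unit.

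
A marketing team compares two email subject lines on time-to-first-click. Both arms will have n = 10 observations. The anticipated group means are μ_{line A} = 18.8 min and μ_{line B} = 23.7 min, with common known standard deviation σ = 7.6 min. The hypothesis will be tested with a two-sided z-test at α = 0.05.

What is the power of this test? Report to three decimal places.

Power ≈ 0.302

Standardized effect: d = |μ_{line A} − μ_{line B}| / σ = |18.8 − 23.7| / 7.6 = 0.6447
Noncentrality parameter: δ = d·√(n/2) = 0.6447 × √(10/2) = 1.4417
Two-sided α = 0.05 → critical value z_{0.025} = 1.960.
Power = Φ(δ − 1.960) + Φ(−δ − 1.960) = Φ(-0.518) + Φ(-3.402) = 0.3021 + 0.0003 = 0.3025.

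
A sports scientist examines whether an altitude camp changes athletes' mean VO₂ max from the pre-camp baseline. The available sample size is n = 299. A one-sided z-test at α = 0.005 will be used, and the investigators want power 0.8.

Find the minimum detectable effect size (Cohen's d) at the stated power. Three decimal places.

d ≈ 0.198

Required noncentrality: δ = z_{0.005} + z_{0.20} = 2.576 + 0.842 = 3.417.
δ = d·√n ⇒ d = δ/√n = 3.417/√299 = 0.1976.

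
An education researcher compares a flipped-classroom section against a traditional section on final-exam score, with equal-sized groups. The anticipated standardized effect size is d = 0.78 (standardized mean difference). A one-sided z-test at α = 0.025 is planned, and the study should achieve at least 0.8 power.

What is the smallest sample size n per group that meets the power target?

For power 0.8 need Φ(δ − z_{0.025}) = 0.8, so δ = z_{0.025} + z_{0.20} = 1.960 + 0.842 = 2.802.
δ = d·√(n/2) ⇒ n = 2(δ/d)² = 2 × (2.802 / 0.78)² = 25.80.
Rounding up, n = 26 per group.

n = 26 per group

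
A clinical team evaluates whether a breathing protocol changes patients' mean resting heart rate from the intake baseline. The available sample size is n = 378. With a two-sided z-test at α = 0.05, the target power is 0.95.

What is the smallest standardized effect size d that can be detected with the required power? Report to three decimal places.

d ≈ 0.185

Need Φ(δ − 1.960) = 0.95, so δ = 1.960 + 1.645 = 3.605.
(The second rejection-region term Φ(−δ − z_{α/2}) is negligible and dropped.)
δ = d·√n ⇒ d = δ/√n = 3.605/√378 = 0.1854.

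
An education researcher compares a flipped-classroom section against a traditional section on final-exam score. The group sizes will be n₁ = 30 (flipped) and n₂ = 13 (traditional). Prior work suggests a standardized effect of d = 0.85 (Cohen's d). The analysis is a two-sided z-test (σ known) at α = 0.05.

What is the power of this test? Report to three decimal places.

Power ≈ 0.726

Noncentrality parameter: δ = d / √(1/n₁ + 1/n₂) = 0.85 / √(1/30 + 1/13) = 2.5599
Critical value for a two-sided test at α = 0.05: z_{α/2} = 1.960.
Power = Φ(δ − 1.960) + Φ(−δ − 1.960) = Φ(0.600) + Φ(-4.520) = 0.7257 + 0.0000 = 0.7257.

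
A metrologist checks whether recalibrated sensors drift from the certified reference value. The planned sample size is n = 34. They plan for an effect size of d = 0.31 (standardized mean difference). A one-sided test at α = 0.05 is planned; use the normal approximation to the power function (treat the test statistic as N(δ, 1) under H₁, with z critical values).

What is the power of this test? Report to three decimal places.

Power ≈ 0.565

Noncentrality parameter: δ = d·√n = 0.31 × √34 = 1.8076
One-sided α = 0.05 → critical value z_{0.05} = 1.645.
Power = Φ(δ − 1.645) = Φ(0.163) = 0.5646.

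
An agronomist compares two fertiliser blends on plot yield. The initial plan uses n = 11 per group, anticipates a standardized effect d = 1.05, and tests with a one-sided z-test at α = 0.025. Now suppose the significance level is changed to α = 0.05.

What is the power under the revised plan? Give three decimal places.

Power ≈ 0.793

δ = d·√(n/2) = 1.05 × √(11/2) = 2.4625 (unchanged). New critical value: z_{0.05} = 1.645.
Revised power = Φ(δ − 1.645) = Φ(0.818) = 0.7932.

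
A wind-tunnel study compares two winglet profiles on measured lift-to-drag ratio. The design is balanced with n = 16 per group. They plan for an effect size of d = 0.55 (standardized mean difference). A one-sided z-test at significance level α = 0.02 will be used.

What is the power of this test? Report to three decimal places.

Noncentrality parameter: δ = d·√(n/2) = 0.55 × √(16/2) = 1.5556
One-sided α = 0.02 → critical value z_{0.02} = 2.054.
Power = Φ(δ − 2.054) = Φ(-0.498) = 0.3092.

Power ≈ 0.309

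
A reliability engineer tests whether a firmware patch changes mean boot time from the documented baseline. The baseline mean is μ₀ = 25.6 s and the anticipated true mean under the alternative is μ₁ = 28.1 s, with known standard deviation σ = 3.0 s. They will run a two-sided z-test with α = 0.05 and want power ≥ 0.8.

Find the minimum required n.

Standardized effect: d = |μ₁ − μ₀| / σ = |28.1 − 25.6| / 3.0 = 0.8333
For power 0.8 need Φ(δ − z_{0.025}) = 0.8, so δ = z_{0.025} + z_{0.20} = 1.960 + 0.842 = 2.802.
(Ignoring the negligible lower-tail rejection probability gives the usual closed-form inversion.)
δ = d·√n ⇒ n = (δ/d)² = (2.802 / 0.8333)² = 11.30.
Rounding up, n = 12.

n = 12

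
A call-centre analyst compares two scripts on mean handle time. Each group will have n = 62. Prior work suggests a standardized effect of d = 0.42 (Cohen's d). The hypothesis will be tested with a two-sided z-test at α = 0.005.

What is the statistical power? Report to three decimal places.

Noncentrality parameter: δ = d·√(n/2) = 0.42 × √(62/2) = 2.3385
Critical value for a two-sided test at α = 0.005: z_{α/2} = 2.807.
Power = Φ(δ − 2.807) + Φ(−δ − 2.807) = Φ(-0.469) + Φ(-5.145) = 0.3197 + 0.0000 = 0.3197.

Power ≈ 0.320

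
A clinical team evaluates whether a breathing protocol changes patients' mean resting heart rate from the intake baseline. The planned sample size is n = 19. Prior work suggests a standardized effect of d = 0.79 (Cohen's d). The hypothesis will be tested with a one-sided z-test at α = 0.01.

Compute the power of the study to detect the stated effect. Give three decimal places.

Power ≈ 0.868

Noncentrality parameter: δ = d·√n = 0.79 × √19 = 3.4435
One-sided α = 0.01 → critical value z_{0.01} = 2.326.
Power = Φ(δ − 2.326) = Φ(1.117) = 0.8680.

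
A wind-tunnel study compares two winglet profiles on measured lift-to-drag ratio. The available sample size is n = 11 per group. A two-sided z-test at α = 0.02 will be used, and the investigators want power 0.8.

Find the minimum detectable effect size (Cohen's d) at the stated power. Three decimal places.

Required noncentrality: δ = z_{0.01} + z_{0.20} = 2.326 + 0.842 = 3.168.
(Lower-tail contribution to power is negligible for δ > 0.)
δ = d·√(n/2) ⇒ d = δ/√(n/2) = 3.168/√(11/2) = 1.3508.

d ≈ 1.351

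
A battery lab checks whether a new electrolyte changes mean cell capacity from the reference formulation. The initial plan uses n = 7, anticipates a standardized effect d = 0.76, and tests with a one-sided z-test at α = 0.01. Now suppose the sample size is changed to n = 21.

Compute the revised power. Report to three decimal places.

With n = 21: δ = d·√n = 0.76 × √21 = 3.4828. Critical value z_{0.01} = 2.326.
Revised power = Φ(δ − 2.326) = Φ(1.156) = 0.8762.

Power ≈ 0.876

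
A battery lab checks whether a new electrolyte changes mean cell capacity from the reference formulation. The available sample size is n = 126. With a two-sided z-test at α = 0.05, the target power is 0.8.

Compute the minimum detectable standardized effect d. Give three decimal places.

Need Φ(δ − 1.960) = 0.8, so δ = 1.960 + 0.842 = 2.802.
(The second rejection-region term Φ(−δ − z_{α/2}) is negligible and dropped.)
δ = d·√n ⇒ d = δ/√n = 2.802/√126 = 0.2496.

d ≈ 0.250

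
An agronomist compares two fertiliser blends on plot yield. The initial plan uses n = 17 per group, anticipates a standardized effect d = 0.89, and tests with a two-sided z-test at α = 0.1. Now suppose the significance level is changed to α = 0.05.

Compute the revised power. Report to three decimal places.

Power ≈ 0.737

δ = d·√(n/2) = 0.89 × √(17/2) = 2.5948 (unchanged). New critical value: z_{0.025} = 1.960.
Revised power = Φ(δ − 1.960) + Φ(−δ − 1.960) = Φ(0.635) + Φ(-4.555) = 0.7372 + 0.0000 = 0.7372.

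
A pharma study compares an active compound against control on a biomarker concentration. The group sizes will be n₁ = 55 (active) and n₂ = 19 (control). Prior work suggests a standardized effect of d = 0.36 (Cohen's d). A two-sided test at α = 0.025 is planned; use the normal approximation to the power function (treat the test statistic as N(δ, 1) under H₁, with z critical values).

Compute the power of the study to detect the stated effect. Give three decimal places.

Noncentrality parameter: δ = d / √(1/n₁ + 1/n₂) = 0.36 / √(1/55 + 1/19) = 1.3528
Two-sided α = 0.025 → critical value z_{0.0125} = 2.241.
Power = Φ(δ − 2.241) + Φ(−δ − 2.241) = Φ(-0.889) + Φ(-3.594) = 0.1871 + 0.0002 = 0.1873.

Power ≈ 0.187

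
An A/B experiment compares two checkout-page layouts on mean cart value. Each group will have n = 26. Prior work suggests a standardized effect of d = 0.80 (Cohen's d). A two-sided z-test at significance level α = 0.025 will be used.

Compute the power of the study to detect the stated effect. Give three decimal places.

Noncentrality parameter: δ = d·√(n/2) = 0.80 × √(26/2) = 2.8844
Critical value for a two-sided test at α = 0.025: z_{α/2} = 2.241.
Power = Φ(δ − 2.241) + Φ(−δ − 2.241) = Φ(0.643) + Φ(-5.126) = 0.7399 + 0.0000 = 0.7399.

Power ≈ 0.740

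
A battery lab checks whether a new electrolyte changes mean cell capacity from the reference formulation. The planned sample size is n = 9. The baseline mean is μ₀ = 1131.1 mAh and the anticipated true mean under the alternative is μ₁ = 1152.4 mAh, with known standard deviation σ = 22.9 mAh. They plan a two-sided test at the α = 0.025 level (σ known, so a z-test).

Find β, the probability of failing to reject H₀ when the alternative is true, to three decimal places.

β ≈ 0.292

Standardized effect: d = |μ₁ − μ₀| / σ = |1152.4 − 1131.1| / 22.9 = 0.9301
Noncentrality parameter: δ = d·√n = 0.9301 × √9 = 2.7904
Two-sided α = 0.025 → critical value z_{0.0125} = 2.241.
Power = Φ(δ − 2.241) + Φ(−δ − 2.241) = Φ(0.549) + Φ(-5.032) = 0.7085 + 0.0000 = 0.7085.
Type II error: β = 1 − power = 1 − 0.7085 = 0.2915.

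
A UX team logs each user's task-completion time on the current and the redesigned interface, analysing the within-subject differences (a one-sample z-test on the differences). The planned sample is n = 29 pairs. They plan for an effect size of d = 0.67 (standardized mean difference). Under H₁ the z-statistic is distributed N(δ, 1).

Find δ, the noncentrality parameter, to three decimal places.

δ ≈ 3.608

The noncentrality parameter scales effect size by the design's sample-size factor: δ = d·√n = 0.67 × √29 = 3.6081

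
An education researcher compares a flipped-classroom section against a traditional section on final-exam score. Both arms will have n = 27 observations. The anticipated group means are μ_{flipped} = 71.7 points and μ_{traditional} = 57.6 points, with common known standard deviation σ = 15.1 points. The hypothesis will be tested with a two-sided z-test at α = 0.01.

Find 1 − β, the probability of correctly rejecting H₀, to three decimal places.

Standardized effect: d = |μ_{flipped} − μ_{traditional}| / σ = |71.7 − 57.6| / 15.1 = 0.9338
Noncentrality parameter: δ = d·√(n/2) = 0.9338 × √(27/2) = 3.4309
Two-sided α = 0.01 → critical value z_{0.005} = 2.576.
Power = Φ(δ − 2.576) + Φ(−δ − 2.576) = Φ(0.855) + Φ(-6.007) = 0.8037 + 0.0000 = 0.8037.

Power ≈ 0.804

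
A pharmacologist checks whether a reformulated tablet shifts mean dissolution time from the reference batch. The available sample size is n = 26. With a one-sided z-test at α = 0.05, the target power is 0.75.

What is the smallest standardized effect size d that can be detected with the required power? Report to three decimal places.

d ≈ 0.455

Need Φ(δ − 1.645) = 0.75, so δ = 1.645 + 0.674 = 2.319.
δ = d·√n ⇒ d = δ/√n = 2.319/√26 = 0.4549.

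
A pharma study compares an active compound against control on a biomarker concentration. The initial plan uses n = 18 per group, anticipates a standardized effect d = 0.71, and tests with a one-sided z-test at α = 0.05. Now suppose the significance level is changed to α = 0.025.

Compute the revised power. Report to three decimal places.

δ = d·√(n/2) = 0.71 × √(18/2) = 2.1300 (unchanged). New critical value: z_{0.025} = 1.960.
Revised power = Φ(δ − 1.960) = Φ(0.170) = 0.5675.

Power ≈ 0.568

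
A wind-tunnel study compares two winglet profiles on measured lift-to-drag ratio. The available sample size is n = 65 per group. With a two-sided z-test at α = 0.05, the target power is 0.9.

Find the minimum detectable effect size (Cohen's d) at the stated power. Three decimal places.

Required noncentrality: δ = z_{0.025} + z_{0.10} = 1.960 + 1.282 = 3.242.
(The second rejection-region term Φ(−δ − z_{α/2}) is negligible and dropped.)
δ = d·√(n/2) ⇒ d = δ/√(n/2) = 3.242/√(65/2) = 0.5686.

d ≈ 0.569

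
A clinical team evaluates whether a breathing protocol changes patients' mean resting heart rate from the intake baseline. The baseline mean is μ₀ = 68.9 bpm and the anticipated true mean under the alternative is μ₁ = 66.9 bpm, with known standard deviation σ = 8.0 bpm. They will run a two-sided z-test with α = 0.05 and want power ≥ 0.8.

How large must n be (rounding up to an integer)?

Standardized effect: d = |μ₁ − μ₀| / σ = |66.9 − 68.9| / 8.0 = 0.2500
For power 0.8 need Φ(δ − z_{0.025}) = 0.8, so δ = z_{0.025} + z_{0.20} = 1.960 + 0.842 = 2.802.
(For δ > 0 the lower-tail rejection region contributes negligibly to power, so the one-term inversion is standard.)
δ = d·√n ⇒ n = (δ/d)² = (2.802 / 0.2500)² = 125.58.
Rounding up, n = 126.

n = 126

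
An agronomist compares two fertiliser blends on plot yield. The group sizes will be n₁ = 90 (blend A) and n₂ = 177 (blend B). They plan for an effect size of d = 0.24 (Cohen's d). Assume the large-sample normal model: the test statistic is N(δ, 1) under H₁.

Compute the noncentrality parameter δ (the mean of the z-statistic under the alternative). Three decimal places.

The noncentrality parameter scales effect size by the design's sample-size factor: δ = d / √(1/n₁ + 1/n₂) = 0.24 / √(1/90 + 1/177) = 1.8538

δ ≈ 1.854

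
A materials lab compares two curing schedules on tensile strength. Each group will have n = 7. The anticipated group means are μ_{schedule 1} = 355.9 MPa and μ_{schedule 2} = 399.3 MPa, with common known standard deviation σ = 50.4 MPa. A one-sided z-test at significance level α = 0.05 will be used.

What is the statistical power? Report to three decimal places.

Standardized effect: d = |μ_{schedule 1} − μ_{schedule 2}| / σ = |355.9 − 399.3| / 50.4 = 0.8611
Noncentrality parameter: δ = d·√(n/2) = 0.8611 × √(7/2) = 1.6110
One-sided α = 0.05 → critical value z_{0.05} = 1.645.
Power = P(Z > 1.645 − δ) = Φ(-0.034) = 0.4865.

Power ≈ 0.486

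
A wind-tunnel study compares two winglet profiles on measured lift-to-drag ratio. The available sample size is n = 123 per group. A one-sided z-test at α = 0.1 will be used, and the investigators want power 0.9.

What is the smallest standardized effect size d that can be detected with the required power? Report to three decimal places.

d ≈ 0.327

Need Φ(δ − 1.282) = 0.9, so δ = 1.282 + 1.282 = 2.563.
δ = d·√(n/2) ⇒ d = δ/√(n/2) = 2.563/√(123/2) = 0.3268.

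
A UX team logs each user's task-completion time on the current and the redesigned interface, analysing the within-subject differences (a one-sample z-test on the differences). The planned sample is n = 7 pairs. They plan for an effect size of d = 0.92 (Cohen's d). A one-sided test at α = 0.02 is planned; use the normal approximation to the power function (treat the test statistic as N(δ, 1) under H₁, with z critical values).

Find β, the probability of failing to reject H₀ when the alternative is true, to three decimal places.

β ≈ 0.352

Noncentrality parameter: δ = d·√n = 0.92 × √7 = 2.4341
Critical value for a one-sided test at α = 0.02: z_α = 2.054.
Power = P(Z > 2.054 − δ) = Φ(0.380) = 0.6482.
Type II error: β = 1 − power = 1 − 0.6482 = 0.3518.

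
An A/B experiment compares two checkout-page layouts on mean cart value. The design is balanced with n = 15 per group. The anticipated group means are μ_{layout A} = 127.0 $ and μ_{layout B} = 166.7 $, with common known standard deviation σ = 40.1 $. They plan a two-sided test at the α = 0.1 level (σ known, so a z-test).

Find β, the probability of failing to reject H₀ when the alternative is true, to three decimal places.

Standardized effect: d = |μ_{layout A} − μ_{layout B}| / σ = |127.0 − 166.7| / 40.1 = 0.9900
Noncentrality parameter: δ = d·√(n/2) = 0.9900 × √(15/2) = 2.7113
Two-sided α = 0.1 → critical value z_{0.05} = 1.645.
Power = Φ(δ − 1.645) + Φ(−δ − 1.645) = Φ(1.066) + Φ(-4.356) = 0.8569 + 0.0000 = 0.8569.
Type II error: β = 1 − power = 1 − 0.8569 = 0.1431.

β ≈ 0.143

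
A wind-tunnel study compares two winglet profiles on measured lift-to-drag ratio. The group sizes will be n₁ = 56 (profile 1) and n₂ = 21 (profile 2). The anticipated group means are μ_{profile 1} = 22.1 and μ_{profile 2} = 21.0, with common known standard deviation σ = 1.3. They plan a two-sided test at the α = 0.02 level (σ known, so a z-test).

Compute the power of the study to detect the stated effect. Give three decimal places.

Standardized effect: d = |μ_{profile 1} − μ_{profile 2}| / σ = |22.1 − 21.0| / 1.3 = 0.8462
Noncentrality parameter: δ = d / √(1/n₁ + 1/n₂) = 0.8462 / √(1/56 + 1/21) = 3.3068
Two-sided α = 0.02 → critical value z_{0.01} = 2.326.
Power = Φ(δ − 2.326) + Φ(−δ − 2.326) = Φ(0.980) + Φ(-5.633) = 0.8366 + 0.0000 = 0.8366.

Power ≈ 0.837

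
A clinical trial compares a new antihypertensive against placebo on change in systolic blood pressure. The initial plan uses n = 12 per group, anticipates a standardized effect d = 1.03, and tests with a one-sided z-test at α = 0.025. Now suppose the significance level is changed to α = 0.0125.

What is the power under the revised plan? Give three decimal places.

δ = d·√(n/2) = 1.03 × √(12/2) = 2.5230 (unchanged). New critical value: z_{0.0125} = 2.241.
Revised power = P(Z > 2.241 − δ) = Φ(0.282) = 0.6109.

Power ≈ 0.611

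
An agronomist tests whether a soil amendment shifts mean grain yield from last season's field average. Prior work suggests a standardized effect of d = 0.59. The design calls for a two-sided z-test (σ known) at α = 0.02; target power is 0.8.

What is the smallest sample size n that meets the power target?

For power 0.8 need Φ(δ − z_{0.01}) = 0.8, so δ = z_{0.01} + z_{0.20} = 2.326 + 0.842 = 3.168.
(Ignoring the negligible lower-tail rejection probability gives the usual closed-form inversion.)
δ = d·√n ⇒ n = (δ/d)² = (3.168 / 0.59)² = 28.83.
Rounding up, n = 29.

n = 29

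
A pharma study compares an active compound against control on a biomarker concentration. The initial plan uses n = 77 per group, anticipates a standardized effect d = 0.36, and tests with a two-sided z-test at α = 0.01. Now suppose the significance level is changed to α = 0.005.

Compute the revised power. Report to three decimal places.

Power ≈ 0.283

δ = d·√(n/2) = 0.36 × √(77/2) = 2.2337 (unchanged). New critical value: z_{0.0025} = 2.807.
Revised power = Φ(δ − 2.807) + Φ(−δ − 2.807) = Φ(-0.573) + Φ(-5.041) = 0.2832 + 0.0000 = 0.2832.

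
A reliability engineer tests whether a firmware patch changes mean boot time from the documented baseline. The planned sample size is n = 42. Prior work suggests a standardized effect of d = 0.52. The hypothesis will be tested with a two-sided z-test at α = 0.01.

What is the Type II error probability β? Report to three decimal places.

β ≈ 0.214

Noncentrality parameter: δ = d·√n = 0.52 × √42 = 3.3700
Critical value for a two-sided test at α = 0.01: z_{α/2} = 2.576.
Power = Φ(δ − 2.576) + Φ(−δ − 2.576) = Φ(0.794) + Φ(-5.946) = 0.7864 + 0.0000 = 0.7864.
Type II error: β = 1 − power = 1 − 0.7864 = 0.2136.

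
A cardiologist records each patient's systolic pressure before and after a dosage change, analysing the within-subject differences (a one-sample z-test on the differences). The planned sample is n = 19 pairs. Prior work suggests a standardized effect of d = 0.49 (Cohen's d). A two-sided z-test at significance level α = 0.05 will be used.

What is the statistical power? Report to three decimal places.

Power ≈ 0.570

Noncentrality parameter: δ = d·√n = 0.49 × √19 = 2.1359
Two-sided α = 0.05 → critical value z_{0.025} = 1.960.
Power = Φ(δ − 1.960) + Φ(−δ − 1.960) = Φ(0.176) + Φ(-4.096) = 0.5698 + 0.0000 = 0.5698.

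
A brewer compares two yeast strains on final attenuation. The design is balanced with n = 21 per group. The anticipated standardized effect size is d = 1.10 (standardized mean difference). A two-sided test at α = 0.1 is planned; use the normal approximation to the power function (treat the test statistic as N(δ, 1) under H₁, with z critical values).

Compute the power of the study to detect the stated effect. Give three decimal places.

Power ≈ 0.973

Noncentrality parameter: δ = d·√(n/2) = 1.10 × √(21/2) = 3.5644
Critical value for a two-sided test at α = 0.1: z_{α/2} = 1.645.
Power = Φ(δ − 1.645) + Φ(−δ − 1.645) = Φ(1.920) + Φ(-5.209) = 0.9725 + 0.0000 = 0.9725.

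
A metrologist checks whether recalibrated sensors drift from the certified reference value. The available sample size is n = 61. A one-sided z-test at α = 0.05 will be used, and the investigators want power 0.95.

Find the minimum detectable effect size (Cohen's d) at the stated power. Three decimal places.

Required noncentrality: δ = z_{0.05} + z_{0.05} = 1.645 + 1.645 = 3.290.
δ = d·√n ⇒ d = δ/√n = 3.290/√61 = 0.4212.

d ≈ 0.421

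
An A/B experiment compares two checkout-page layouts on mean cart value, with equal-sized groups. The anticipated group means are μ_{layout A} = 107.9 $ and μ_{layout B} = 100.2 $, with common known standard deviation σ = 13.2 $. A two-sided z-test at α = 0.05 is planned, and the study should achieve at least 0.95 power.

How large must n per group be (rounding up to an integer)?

n = 77 per group

Standardized effect: d = |μ_{layout A} − μ_{layout B}| / σ = |107.9 − 100.2| / 13.2 = 0.5833
For power 0.95 need Φ(δ − z_{0.025}) = 0.95, so δ = z_{0.025} + z_{0.05} = 1.960 + 1.645 = 3.605.
(For δ > 0 the lower-tail rejection region contributes negligibly to power, so the one-term inversion is standard.)
δ = d·√(n/2) ⇒ n = 2(δ/d)² = 2 × (3.605 / 0.5833)² = 76.38.
Round up to the next whole unit.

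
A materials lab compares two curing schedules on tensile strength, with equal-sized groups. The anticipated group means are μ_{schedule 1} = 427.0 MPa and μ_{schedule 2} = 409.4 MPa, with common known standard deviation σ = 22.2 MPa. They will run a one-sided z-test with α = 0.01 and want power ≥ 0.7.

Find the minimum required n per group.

n = 26 per group

Standardized effect: d = |μ_{schedule 1} − μ_{schedule 2}| / σ = |427.0 − 409.4| / 22.2 = 0.7928
Set Φ(δ − 2.326) = 0.7; then δ − 2.326 = Φ⁻¹(0.7) = 0.524, giving δ = 2.851.
δ = d·√(n/2) ⇒ n = 2(δ/d)² = 2 × (2.851 / 0.7928)² = 25.86.
Rounding up, n = 26 per group.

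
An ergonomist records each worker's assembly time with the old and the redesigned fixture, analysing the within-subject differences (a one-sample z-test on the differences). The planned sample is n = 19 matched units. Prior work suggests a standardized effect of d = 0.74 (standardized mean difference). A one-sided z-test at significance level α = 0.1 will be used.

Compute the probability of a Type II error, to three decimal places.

Noncentrality parameter: δ = d·√n = 0.74 × √19 = 3.2256
One-sided α = 0.1 → critical value z_{0.1} = 1.282.
Power = Φ(δ − 1.282) = Φ(1.944) = 0.9741.
Type II error: β = 1 − power = 1 − 0.9741 = 0.0259.

β ≈ 0.026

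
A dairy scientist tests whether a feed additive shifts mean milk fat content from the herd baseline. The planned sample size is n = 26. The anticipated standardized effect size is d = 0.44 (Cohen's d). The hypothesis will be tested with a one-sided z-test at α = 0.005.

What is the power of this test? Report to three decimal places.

Power ≈ 0.370

Noncentrality parameter: δ = d·√n = 0.44 × √26 = 2.2436
One-sided α = 0.005 → critical value z_{0.005} = 2.576.
Power = P(Z > 2.576 − δ) = Φ(-0.332) = 0.3698.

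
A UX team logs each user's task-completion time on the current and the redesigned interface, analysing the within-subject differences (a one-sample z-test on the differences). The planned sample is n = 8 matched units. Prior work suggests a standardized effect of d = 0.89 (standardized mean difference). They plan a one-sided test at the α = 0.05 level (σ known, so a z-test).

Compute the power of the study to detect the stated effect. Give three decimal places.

Power ≈ 0.809

Noncentrality parameter: δ = d·√n = 0.89 × √8 = 2.5173
Critical value for a one-sided test at α = 0.05: z_α = 1.645.
Power = P(Z > 1.645 − δ) = Φ(0.872) = 0.8085.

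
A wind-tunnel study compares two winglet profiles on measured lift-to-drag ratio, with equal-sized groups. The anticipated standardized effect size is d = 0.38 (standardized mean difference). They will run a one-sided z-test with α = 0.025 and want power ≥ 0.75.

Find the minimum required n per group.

For power 0.75 need Φ(δ − z_{0.025}) = 0.75, so δ = z_{0.025} + z_{0.25} = 1.960 + 0.674 = 2.634.
δ = d·√(n/2) ⇒ n = 2(δ/d)² = 2 × (2.634 / 0.38)² = 96.13.
Rounding up, n = 97 per group.

n = 97 per group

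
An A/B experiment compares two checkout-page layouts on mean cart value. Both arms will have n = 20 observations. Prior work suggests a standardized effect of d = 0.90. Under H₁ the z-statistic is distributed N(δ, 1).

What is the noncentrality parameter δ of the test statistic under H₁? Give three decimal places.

δ ≈ 2.846

δ = d·√(n/2) = 0.90 × √(20/2) = 2.8460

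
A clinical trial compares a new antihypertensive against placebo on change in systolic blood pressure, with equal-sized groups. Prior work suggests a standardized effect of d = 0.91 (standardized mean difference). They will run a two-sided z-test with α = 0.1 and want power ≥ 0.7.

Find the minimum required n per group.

n = 12 per group

Set Φ(δ − 1.645) = 0.7; then δ − 1.645 = Φ⁻¹(0.7) = 0.524, giving δ = 2.169.
(Ignoring the negligible lower-tail rejection probability gives the usual closed-form inversion.)
δ = d·√(n/2) ⇒ n = 2(δ/d)² = 2 × (2.169 / 0.91)² = 11.36.
Round up to the next whole unit.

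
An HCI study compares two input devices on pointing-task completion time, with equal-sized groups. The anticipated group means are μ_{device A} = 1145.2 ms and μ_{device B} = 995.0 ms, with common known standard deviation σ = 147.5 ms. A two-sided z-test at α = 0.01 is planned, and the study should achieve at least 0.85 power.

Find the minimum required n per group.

Standardized effect: d = |μ_{device A} − μ_{device B}| / σ = |1145.2 − 995.0| / 147.5 = 1.0183
Set Φ(δ − 2.576) = 0.85; then δ − 2.576 = Φ⁻¹(0.85) = 1.036, giving δ = 3.612.
(For δ > 0 the lower-tail rejection region contributes negligibly to power, so the one-term inversion is standard.)
δ = d·√(n/2) ⇒ n = 2(δ/d)² = 2 × (3.612 / 1.0183)² = 25.17.
Rounding up, n = 26 per group.

n = 26 per group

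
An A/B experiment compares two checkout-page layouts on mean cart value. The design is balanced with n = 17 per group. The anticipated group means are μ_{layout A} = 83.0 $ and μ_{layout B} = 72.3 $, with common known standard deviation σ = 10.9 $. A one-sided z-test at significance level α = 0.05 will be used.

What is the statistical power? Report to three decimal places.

Power ≈ 0.888

Standardized effect: d = |μ_{layout A} − μ_{layout B}| / σ = |83.0 − 72.3| / 10.9 = 0.9817
Noncentrality parameter: δ = d·√(n/2) = 0.9817 × √(17/2) = 2.8620
One-sided α = 0.05 → critical value z_{0.05} = 1.645.
Power = P(Z > 1.645 − δ) = Φ(1.217) = 0.8882.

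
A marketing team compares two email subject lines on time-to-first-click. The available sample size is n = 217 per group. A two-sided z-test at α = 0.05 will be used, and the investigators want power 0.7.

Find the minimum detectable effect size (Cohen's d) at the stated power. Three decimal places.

Required noncentrality: δ = z_{0.025} + z_{0.30} = 1.960 + 0.524 = 2.484.
(Lower-tail contribution to power is negligible for δ > 0.)
δ = d·√(n/2) ⇒ d = δ/√(n/2) = 2.484/√(217/2) = 0.2385.

d ≈ 0.239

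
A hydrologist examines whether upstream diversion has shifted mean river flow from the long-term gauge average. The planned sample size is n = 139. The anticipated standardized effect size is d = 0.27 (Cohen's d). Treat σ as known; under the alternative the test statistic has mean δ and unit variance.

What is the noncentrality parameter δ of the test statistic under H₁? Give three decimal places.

δ ≈ 3.183

The noncentrality parameter scales effect size by the design's sample-size factor: δ = d·√n = 0.27 × √139 = 3.1833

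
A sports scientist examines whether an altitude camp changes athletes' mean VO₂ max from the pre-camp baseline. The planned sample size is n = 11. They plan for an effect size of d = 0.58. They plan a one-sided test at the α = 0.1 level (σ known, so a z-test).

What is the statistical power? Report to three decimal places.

Noncentrality parameter: δ = d·√n = 0.58 × √11 = 1.9236
Critical value for a one-sided test at α = 0.1: z_α = 1.282.
Power = P(Z > 1.282 − δ) = Φ(0.642) = 0.7396.

Power ≈ 0.740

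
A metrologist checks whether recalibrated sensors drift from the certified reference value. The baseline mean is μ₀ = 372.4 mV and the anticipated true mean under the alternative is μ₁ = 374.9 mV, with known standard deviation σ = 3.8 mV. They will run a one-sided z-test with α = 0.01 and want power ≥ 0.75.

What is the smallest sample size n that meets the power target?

n = 21

Standardized effect: d = |μ₁ − μ₀| / σ = |374.9 − 372.4| / 3.8 = 0.6579
Set Φ(δ − 2.326) = 0.75; then δ − 2.326 = Φ⁻¹(0.75) = 0.674, giving δ = 3.001.
δ = d·√n ⇒ n = (δ/d)² = (3.001 / 0.6579)² = 20.81.
Round up to the next whole unit.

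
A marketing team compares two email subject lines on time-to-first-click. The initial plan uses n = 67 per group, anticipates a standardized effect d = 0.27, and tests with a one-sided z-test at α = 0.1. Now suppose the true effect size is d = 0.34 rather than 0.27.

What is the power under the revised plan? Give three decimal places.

Power ≈ 0.754

With d = 0.34: δ = d·√(n/2) = 0.34 × √(67/2) = 1.9679. Critical value z_{0.1} = 1.282.
Revised power = Φ(δ − 1.282) = Φ(0.686) = 0.7538.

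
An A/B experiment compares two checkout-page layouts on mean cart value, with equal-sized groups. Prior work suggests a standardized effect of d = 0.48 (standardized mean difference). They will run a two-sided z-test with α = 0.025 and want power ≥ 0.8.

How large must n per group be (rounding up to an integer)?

n = 83 per group

Set Φ(δ − 2.241) = 0.8; then δ − 2.241 = Φ⁻¹(0.8) = 0.842, giving δ = 3.083.
(Ignoring the negligible lower-tail rejection probability gives the usual closed-form inversion.)
δ = d·√(n/2) ⇒ n = 2(δ/d)² = 2 × (3.083 / 0.48)² = 82.51.
Round up to the next whole unit.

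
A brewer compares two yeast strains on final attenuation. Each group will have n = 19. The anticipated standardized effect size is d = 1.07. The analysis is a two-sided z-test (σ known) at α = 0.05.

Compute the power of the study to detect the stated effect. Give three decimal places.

Noncentrality parameter: λ = d·√(n/2) = 1.07 × √(19/2) = 3.2980
Critical value for a two-sided test at α = 0.05: z_{α/2} = 1.960.
Power = Φ(λ − 1.960) + Φ(−λ − 1.960) = Φ(1.338) + Φ(-5.258) = 0.9096 + 0.0000 = 0.9096.

Power ≈ 0.910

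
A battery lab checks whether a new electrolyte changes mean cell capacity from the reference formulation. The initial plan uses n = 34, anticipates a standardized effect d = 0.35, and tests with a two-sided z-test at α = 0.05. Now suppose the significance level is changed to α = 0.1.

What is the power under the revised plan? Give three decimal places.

Power ≈ 0.654

δ = d·√n = 0.35 × √34 = 2.0408 (unchanged). New critical value: z_{0.05} = 1.645.
Revised power = Φ(δ − 1.645) + Φ(−δ − 1.645) = Φ(0.396) + Φ(-3.686) = 0.6539 + 0.0001 = 0.6541.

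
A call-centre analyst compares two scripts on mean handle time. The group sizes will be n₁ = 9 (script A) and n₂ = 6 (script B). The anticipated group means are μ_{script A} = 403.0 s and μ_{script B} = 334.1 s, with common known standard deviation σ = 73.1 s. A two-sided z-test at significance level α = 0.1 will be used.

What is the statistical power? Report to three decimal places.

Power ≈ 0.557

Standardized effect: d = |μ_{script A} − μ_{script B}| / σ = |403.0 − 334.1| / 73.1 = 0.9425
Noncentrality parameter: δ = d / √(1/n₁ + 1/n₂) = 0.9425 / √(1/9 + 1/6) = 1.7884
Two-sided α = 0.1 → critical value z_{0.05} = 1.645.
Power = Φ(δ − 1.645) + Φ(−δ − 1.645) = Φ(0.143) + Φ(-3.433) = 0.5571 + 0.0003 = 0.5574.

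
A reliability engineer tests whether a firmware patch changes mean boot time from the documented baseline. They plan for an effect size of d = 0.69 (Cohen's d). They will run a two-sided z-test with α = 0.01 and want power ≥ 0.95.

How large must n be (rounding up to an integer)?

n = 38

Set Φ(δ − 2.576) = 0.95; then δ − 2.576 = Φ⁻¹(0.95) = 1.645, giving δ = 4.221.
(For δ > 0 the lower-tail rejection region contributes negligibly to power, so the one-term inversion is standard.)
δ = d·√n ⇒ n = (δ/d)² = (4.221 / 0.69)² = 37.42.
Rounding up, n = 38.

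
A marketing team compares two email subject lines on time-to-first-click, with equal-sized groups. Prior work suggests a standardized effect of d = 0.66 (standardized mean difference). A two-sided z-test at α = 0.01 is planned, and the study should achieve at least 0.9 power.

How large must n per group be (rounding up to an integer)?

Set Φ(δ − 2.576) = 0.9; then δ − 2.576 = Φ⁻¹(0.9) = 1.282, giving δ = 3.857.
(The Φ(−δ − z_{α/2}) term is vanishingly small for δ > 0 and is dropped in the standard sample-size formula.)
δ = d·√(n/2) ⇒ n = 2(δ/d)² = 2 × (3.857 / 0.66)² = 68.32.
Rounding up, n = 69 per group.

n = 69 per group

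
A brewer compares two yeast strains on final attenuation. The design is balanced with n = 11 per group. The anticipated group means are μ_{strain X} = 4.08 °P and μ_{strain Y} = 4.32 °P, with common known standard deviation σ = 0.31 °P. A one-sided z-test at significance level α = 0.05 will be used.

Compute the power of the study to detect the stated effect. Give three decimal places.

Power ≈ 0.568

Standardized effect: d = |μ_{strain X} − μ_{strain Y}| / σ = |4.08 − 4.32| / 0.31 = 0.7742
Noncentrality parameter: δ = d·√(n/2) = 0.7742 × √(11/2) = 1.8156
Critical value for a one-sided test at α = 0.05: z_α = 1.645.
Power = P(Z > 1.645 − δ) = Φ(0.171) = 0.5678.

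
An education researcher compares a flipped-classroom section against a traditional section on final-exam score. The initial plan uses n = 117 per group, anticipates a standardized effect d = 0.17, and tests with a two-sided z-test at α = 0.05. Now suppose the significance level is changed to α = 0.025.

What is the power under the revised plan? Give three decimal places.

Power ≈ 0.174

δ = d·√(n/2) = 0.17 × √(117/2) = 1.3002 (unchanged). New critical value: z_{0.0125} = 2.241.
Revised power = Φ(δ − 2.241) + Φ(−δ − 2.241) = Φ(-0.941) + Φ(-3.542) = 0.1733 + 0.0002 = 0.1735.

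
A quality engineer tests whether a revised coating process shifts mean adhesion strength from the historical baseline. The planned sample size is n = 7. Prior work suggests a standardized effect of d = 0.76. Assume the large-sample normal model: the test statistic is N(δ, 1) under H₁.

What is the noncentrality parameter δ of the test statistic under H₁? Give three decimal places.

δ ≈ 2.011

δ = d·√n = 0.76 × √7 = 2.0108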